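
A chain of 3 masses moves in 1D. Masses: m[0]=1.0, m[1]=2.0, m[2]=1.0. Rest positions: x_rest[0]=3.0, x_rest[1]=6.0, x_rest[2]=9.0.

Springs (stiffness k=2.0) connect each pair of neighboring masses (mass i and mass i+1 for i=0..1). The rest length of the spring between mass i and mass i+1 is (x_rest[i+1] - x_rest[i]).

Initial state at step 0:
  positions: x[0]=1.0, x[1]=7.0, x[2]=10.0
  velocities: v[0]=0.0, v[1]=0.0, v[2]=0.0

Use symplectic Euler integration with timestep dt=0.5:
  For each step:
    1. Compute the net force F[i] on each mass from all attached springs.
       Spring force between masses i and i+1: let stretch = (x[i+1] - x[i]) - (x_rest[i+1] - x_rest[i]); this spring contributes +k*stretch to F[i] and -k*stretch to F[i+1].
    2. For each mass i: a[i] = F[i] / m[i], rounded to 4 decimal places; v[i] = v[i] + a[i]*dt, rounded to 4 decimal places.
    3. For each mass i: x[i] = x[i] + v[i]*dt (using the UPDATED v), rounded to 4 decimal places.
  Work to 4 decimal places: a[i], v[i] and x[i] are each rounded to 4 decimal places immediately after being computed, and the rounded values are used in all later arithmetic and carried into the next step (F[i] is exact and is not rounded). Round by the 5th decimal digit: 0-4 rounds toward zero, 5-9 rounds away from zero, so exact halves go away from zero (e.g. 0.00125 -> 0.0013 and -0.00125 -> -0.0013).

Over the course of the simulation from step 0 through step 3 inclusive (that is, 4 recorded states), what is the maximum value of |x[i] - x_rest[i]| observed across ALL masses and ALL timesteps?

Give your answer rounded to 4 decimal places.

Step 0: x=[1.0000 7.0000 10.0000] v=[0.0000 0.0000 0.0000]
Step 1: x=[2.5000 6.2500 10.0000] v=[3.0000 -1.5000 0.0000]
Step 2: x=[4.3750 5.5000 9.6250] v=[3.7500 -1.5000 -0.7500]
Step 3: x=[5.3125 5.5000 8.6875] v=[1.8750 0.0000 -1.8750]
Max displacement = 2.3125

Answer: 2.3125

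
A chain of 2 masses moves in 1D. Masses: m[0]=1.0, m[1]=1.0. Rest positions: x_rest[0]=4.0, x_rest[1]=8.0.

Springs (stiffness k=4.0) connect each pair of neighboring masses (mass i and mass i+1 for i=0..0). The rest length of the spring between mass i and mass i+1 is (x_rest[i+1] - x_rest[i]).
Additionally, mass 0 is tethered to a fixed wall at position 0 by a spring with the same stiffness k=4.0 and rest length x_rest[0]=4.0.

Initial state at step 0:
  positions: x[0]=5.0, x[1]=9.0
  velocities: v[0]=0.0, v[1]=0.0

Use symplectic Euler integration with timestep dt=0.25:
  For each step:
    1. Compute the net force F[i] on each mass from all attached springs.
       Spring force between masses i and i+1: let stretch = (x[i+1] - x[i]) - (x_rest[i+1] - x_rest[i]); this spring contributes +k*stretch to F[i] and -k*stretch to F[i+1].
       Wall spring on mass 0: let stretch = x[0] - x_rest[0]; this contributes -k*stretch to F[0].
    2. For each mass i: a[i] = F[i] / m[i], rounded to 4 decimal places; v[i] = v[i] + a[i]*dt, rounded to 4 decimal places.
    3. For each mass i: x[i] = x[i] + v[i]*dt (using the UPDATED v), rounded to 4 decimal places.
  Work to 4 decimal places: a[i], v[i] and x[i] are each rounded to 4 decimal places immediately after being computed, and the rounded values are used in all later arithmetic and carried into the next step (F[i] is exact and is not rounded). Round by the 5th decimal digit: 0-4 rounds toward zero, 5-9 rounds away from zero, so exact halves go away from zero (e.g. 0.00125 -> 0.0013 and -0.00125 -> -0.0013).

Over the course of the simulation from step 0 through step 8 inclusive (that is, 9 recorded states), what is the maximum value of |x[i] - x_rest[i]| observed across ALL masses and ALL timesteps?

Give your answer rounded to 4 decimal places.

Answer: 1.1681

Derivation:
Step 0: x=[5.0000 9.0000] v=[0.0000 0.0000]
Step 1: x=[4.7500 9.0000] v=[-1.0000 0.0000]
Step 2: x=[4.3750 8.9375] v=[-1.5000 -0.2500]
Step 3: x=[4.0469 8.7344] v=[-1.3125 -0.8125]
Step 4: x=[3.8789 8.3594] v=[-0.6719 -1.5000]
Step 5: x=[3.8613 7.8643] v=[-0.0703 -1.9805]
Step 6: x=[3.8792 7.3684] v=[0.0714 -1.9835]
Step 7: x=[3.7996 7.0002] v=[-0.3186 -1.4727]
Step 8: x=[3.5702 6.8319] v=[-0.9176 -0.6733]
Max displacement = 1.1681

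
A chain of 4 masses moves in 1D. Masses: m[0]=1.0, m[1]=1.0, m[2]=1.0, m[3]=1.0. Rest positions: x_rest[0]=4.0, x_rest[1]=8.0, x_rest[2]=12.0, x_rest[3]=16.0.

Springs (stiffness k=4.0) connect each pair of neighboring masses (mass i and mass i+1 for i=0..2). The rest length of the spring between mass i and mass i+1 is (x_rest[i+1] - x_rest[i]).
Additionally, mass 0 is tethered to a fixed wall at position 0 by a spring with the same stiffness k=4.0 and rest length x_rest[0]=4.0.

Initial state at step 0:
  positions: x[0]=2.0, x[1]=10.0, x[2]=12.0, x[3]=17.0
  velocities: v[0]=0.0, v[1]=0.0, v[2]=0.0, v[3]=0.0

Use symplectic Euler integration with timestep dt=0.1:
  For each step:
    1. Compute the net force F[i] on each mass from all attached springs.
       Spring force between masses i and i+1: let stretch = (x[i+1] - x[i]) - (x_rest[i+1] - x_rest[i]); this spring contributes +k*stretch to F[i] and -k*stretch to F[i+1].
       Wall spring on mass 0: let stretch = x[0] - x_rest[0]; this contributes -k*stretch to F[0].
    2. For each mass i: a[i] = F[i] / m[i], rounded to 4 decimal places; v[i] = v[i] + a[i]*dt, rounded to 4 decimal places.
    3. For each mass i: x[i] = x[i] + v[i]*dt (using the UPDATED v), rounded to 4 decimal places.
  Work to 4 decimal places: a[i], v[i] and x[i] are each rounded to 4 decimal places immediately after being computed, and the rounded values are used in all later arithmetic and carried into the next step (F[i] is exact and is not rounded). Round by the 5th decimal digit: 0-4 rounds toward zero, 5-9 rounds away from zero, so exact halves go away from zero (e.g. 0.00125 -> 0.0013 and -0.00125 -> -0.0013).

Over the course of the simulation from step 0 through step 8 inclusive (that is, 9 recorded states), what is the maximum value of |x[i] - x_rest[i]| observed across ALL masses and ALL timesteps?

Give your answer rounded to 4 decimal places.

Step 0: x=[2.0000 10.0000 12.0000 17.0000] v=[0.0000 0.0000 0.0000 0.0000]
Step 1: x=[2.2400 9.7600 12.1200 16.9600] v=[2.4000 -2.4000 1.2000 -0.4000]
Step 2: x=[2.6912 9.3136 12.3392 16.8864] v=[4.5120 -4.4640 2.1920 -0.7360]
Step 3: x=[3.2997 8.7233 12.6193 16.7909] v=[6.0845 -5.9027 2.8006 -0.9549]
Step 4: x=[3.9931 8.0719 12.9104 16.6886] v=[6.9341 -6.5137 2.9108 -1.0235]
Step 5: x=[4.6899 7.4509 13.1591 16.5951] v=[6.9684 -6.2098 2.4867 -0.9348]
Step 6: x=[5.3096 6.9478 13.3169 16.5242] v=[6.1968 -5.0309 1.5778 -0.7092]
Step 7: x=[5.7824 6.6340 13.3482 16.4850] v=[4.7282 -3.1385 0.3131 -0.3921]
Step 8: x=[6.0580 6.5547 13.2364 16.4803] v=[2.7559 -0.7935 -1.1179 -0.0468]
Max displacement = 2.0580

Answer: 2.0580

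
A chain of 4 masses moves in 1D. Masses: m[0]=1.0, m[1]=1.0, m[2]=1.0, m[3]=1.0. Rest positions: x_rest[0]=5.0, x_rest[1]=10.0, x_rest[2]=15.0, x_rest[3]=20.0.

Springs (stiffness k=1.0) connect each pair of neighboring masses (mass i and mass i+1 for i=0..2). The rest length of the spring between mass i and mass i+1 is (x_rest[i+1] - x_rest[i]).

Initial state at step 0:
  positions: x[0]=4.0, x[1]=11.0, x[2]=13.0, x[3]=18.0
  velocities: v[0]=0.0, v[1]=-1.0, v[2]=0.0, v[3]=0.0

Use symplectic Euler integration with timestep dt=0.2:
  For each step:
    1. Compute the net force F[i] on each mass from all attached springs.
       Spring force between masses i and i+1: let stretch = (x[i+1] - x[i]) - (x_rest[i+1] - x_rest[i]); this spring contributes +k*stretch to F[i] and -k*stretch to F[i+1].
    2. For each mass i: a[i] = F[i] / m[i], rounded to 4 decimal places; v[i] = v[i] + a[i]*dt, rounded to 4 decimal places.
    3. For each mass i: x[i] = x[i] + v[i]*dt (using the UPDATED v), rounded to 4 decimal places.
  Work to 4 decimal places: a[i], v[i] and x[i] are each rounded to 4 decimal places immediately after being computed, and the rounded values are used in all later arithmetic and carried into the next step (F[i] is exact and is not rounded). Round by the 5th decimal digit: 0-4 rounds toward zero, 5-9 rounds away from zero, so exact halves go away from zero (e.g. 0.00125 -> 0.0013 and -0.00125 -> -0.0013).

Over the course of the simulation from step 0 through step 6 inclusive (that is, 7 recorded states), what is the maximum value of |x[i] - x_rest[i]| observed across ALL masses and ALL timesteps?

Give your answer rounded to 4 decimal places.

Answer: 2.4996

Derivation:
Step 0: x=[4.0000 11.0000 13.0000 18.0000] v=[0.0000 -1.0000 0.0000 0.0000]
Step 1: x=[4.0800 10.6000 13.1200 18.0000] v=[0.4000 -2.0000 0.6000 0.0000]
Step 2: x=[4.2208 10.0400 13.3344 18.0048] v=[0.7040 -2.8000 1.0720 0.0240]
Step 3: x=[4.3944 9.3790 13.6038 18.0228] v=[0.8678 -3.3050 1.3472 0.0899]
Step 4: x=[4.5673 8.6876 13.8810 18.0640] v=[0.8647 -3.4570 1.3860 0.2061]
Step 5: x=[4.7051 8.0391 14.1178 18.1379] v=[0.6888 -3.2424 1.1839 0.3695]
Step 6: x=[4.7762 7.5004 14.2722 18.2510] v=[0.3556 -2.6935 0.7722 0.5655]
Max displacement = 2.4996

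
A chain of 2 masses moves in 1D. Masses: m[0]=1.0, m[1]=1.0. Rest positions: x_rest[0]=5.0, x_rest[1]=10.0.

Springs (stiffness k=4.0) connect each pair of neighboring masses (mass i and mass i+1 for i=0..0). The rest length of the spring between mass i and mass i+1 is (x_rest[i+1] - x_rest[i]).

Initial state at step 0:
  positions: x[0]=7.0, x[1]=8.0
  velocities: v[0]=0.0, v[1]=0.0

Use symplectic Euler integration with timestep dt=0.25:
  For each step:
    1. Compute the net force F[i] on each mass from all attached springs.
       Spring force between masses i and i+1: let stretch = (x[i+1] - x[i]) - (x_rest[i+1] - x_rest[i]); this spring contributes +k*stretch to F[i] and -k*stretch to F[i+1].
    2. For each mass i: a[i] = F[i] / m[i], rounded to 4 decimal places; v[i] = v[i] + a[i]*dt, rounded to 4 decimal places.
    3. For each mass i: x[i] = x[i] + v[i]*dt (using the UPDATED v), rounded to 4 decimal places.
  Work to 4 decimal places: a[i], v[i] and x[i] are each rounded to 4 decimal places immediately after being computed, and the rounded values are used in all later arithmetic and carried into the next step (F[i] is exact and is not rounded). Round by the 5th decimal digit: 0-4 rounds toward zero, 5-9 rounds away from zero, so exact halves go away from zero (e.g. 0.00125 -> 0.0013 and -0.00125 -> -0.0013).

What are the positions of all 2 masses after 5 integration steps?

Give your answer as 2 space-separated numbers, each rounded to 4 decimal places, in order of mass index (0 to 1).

Answer: 3.5625 11.4375

Derivation:
Step 0: x=[7.0000 8.0000] v=[0.0000 0.0000]
Step 1: x=[6.0000 9.0000] v=[-4.0000 4.0000]
Step 2: x=[4.5000 10.5000] v=[-6.0000 6.0000]
Step 3: x=[3.2500 11.7500] v=[-5.0000 5.0000]
Step 4: x=[2.8750 12.1250] v=[-1.5000 1.5000]
Step 5: x=[3.5625 11.4375] v=[2.7500 -2.7500]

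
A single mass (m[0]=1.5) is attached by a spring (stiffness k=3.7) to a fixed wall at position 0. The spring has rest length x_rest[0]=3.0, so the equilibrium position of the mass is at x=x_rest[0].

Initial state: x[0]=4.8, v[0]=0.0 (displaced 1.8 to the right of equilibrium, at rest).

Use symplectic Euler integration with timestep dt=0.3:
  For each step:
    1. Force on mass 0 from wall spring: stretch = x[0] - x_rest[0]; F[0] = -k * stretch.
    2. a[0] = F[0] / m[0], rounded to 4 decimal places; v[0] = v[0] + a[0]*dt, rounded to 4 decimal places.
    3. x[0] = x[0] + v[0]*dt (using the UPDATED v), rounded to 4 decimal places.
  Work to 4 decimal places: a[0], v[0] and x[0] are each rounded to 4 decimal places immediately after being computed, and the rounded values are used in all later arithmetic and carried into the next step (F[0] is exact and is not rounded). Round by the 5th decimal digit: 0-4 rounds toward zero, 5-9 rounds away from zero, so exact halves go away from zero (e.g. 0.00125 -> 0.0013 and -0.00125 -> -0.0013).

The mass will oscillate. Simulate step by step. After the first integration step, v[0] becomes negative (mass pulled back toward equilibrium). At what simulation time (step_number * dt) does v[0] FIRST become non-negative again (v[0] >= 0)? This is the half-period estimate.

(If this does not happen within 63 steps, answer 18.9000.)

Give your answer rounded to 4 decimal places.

Answer: 2.1000

Derivation:
Step 0: x=[4.8000] v=[0.0000]
Step 1: x=[4.4004] v=[-1.3320]
Step 2: x=[3.6899] v=[-2.3683]
Step 3: x=[2.8263] v=[-2.8788]
Step 4: x=[2.0012] v=[-2.7503]
Step 5: x=[1.3978] v=[-2.0112]
Step 6: x=[1.1501] v=[-0.8256]
Step 7: x=[1.3131] v=[0.5433]
First v>=0 after going negative at step 7, time=2.1000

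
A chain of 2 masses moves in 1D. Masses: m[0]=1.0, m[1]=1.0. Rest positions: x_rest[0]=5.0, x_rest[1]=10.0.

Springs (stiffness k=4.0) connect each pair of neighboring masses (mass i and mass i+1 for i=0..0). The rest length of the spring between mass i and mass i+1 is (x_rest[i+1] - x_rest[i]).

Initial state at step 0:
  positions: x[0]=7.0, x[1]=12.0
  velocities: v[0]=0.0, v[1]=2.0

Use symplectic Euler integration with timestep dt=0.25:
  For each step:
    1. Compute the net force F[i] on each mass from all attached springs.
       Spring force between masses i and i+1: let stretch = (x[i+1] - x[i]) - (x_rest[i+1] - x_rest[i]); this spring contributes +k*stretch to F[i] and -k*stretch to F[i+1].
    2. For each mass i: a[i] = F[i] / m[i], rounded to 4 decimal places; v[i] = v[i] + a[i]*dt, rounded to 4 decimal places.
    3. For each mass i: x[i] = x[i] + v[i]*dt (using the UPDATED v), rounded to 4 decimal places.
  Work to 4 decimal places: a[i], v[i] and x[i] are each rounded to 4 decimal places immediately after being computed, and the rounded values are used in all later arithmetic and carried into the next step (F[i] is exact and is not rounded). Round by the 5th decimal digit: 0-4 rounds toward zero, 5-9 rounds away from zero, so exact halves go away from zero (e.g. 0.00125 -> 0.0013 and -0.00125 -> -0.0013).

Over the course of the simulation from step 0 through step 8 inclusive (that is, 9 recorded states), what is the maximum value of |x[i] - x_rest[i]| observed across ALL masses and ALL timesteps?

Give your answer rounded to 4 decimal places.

Step 0: x=[7.0000 12.0000] v=[0.0000 2.0000]
Step 1: x=[7.0000 12.5000] v=[0.0000 2.0000]
Step 2: x=[7.1250 12.8750] v=[0.5000 1.5000]
Step 3: x=[7.4375 13.0625] v=[1.2500 0.7500]
Step 4: x=[7.9063 13.0938] v=[1.8750 0.1250]
Step 5: x=[8.4219 13.0782] v=[2.0625 -0.0625]
Step 6: x=[8.8516 13.1485] v=[1.7188 0.2812]
Step 7: x=[9.1055 13.3946] v=[1.0157 0.9843]
Step 8: x=[9.1817 13.8184] v=[0.3048 1.6952]
Max displacement = 4.1817

Answer: 4.1817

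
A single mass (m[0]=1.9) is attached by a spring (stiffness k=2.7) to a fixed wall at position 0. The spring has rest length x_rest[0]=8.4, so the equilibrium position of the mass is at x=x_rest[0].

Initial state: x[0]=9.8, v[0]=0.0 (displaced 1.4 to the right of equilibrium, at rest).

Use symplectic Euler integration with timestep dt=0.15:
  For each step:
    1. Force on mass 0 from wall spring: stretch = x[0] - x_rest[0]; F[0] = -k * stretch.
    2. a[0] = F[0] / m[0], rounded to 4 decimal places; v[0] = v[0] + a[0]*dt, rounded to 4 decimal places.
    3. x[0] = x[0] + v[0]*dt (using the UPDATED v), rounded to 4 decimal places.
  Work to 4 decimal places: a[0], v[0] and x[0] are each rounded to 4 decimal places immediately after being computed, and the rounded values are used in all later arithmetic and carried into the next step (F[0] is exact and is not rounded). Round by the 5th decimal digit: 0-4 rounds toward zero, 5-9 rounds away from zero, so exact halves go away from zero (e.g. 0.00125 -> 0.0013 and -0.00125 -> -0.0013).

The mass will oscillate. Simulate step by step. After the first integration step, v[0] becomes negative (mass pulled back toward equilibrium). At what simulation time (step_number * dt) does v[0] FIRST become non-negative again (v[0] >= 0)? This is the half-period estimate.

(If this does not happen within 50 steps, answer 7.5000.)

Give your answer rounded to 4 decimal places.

Step 0: x=[9.8000] v=[0.0000]
Step 1: x=[9.7552] v=[-0.2984]
Step 2: x=[9.6671] v=[-0.5873]
Step 3: x=[9.5385] v=[-0.8574]
Step 4: x=[9.3735] v=[-1.1001]
Step 5: x=[9.1774] v=[-1.3076]
Step 6: x=[8.9564] v=[-1.4733]
Step 7: x=[8.7176] v=[-1.5919]
Step 8: x=[8.4687] v=[-1.6596]
Step 9: x=[8.2176] v=[-1.6742]
Step 10: x=[7.9723] v=[-1.6353]
Step 11: x=[7.7407] v=[-1.5441]
Step 12: x=[7.5302] v=[-1.4036]
Step 13: x=[7.3475] v=[-1.2182]
Step 14: x=[7.1984] v=[-0.9938]
Step 15: x=[7.0877] v=[-0.7377]
Step 16: x=[7.0190] v=[-0.4580]
Step 17: x=[6.9945] v=[-0.1636]
Step 18: x=[7.0149] v=[0.1360]
First v>=0 after going negative at step 18, time=2.7000

Answer: 2.7000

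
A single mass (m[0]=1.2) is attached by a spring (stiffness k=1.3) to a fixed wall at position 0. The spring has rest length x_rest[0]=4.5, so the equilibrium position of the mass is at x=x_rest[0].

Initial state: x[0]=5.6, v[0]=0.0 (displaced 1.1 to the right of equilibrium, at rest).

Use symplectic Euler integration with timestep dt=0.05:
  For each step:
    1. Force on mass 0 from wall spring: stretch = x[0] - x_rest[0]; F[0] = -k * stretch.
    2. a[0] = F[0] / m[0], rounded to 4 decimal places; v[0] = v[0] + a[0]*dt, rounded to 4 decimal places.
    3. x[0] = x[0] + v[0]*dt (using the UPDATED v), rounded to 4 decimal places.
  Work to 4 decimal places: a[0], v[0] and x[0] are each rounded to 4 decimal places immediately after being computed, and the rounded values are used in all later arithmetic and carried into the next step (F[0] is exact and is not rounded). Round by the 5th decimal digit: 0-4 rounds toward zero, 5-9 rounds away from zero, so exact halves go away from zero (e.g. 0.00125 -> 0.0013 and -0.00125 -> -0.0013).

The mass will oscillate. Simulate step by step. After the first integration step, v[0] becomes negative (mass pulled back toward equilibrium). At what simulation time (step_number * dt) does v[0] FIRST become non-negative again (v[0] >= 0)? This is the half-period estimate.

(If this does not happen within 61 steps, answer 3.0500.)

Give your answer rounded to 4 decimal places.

Answer: 3.0500

Derivation:
Step 0: x=[5.6000] v=[0.0000]
Step 1: x=[5.5970] v=[-0.0596]
Step 2: x=[5.5911] v=[-0.1190]
Step 3: x=[5.5822] v=[-0.1781]
Step 4: x=[5.5704] v=[-0.2367]
Step 5: x=[5.5557] v=[-0.2947]
Step 6: x=[5.5381] v=[-0.3519]
Step 7: x=[5.5177] v=[-0.4081]
Step 8: x=[5.4945] v=[-0.4632]
Step 9: x=[5.4686] v=[-0.5171]
Step 10: x=[5.4401] v=[-0.5696]
Step 11: x=[5.4091] v=[-0.6205]
Step 12: x=[5.3756] v=[-0.6697]
Step 13: x=[5.3397] v=[-0.7171]
Step 14: x=[5.3016] v=[-0.7626]
Step 15: x=[5.2613] v=[-0.8060]
Step 16: x=[5.2189] v=[-0.8472]
Step 17: x=[5.1746] v=[-0.8861]
Step 18: x=[5.1285] v=[-0.9226]
Step 19: x=[5.0807] v=[-0.9566]
Step 20: x=[5.0313] v=[-0.9881]
Step 21: x=[4.9805] v=[-1.0169]
Step 22: x=[4.9284] v=[-1.0429]
Step 23: x=[4.8751] v=[-1.0661]
Step 24: x=[4.8208] v=[-1.0864]
Step 25: x=[4.7656] v=[-1.1038]
Step 26: x=[4.7097] v=[-1.1182]
Step 27: x=[4.6532] v=[-1.1296]
Step 28: x=[4.5963] v=[-1.1379]
Step 29: x=[4.5391] v=[-1.1431]
Step 30: x=[4.4818] v=[-1.1452]
Step 31: x=[4.4246] v=[-1.1442]
Step 32: x=[4.3676] v=[-1.1401]
Step 33: x=[4.3110] v=[-1.1329]
Step 34: x=[4.2549] v=[-1.1227]
Step 35: x=[4.1994] v=[-1.1094]
Step 36: x=[4.1447] v=[-1.0931]
Step 37: x=[4.0910] v=[-1.0739]
Step 38: x=[4.0384] v=[-1.0517]
Step 39: x=[3.9871] v=[-1.0267]
Step 40: x=[3.9372] v=[-0.9989]
Step 41: x=[3.8888] v=[-0.9684]
Step 42: x=[3.8420] v=[-0.9353]
Step 43: x=[3.7970] v=[-0.8997]
Step 44: x=[3.7539] v=[-0.8616]
Step 45: x=[3.7128] v=[-0.8212]
Step 46: x=[3.6739] v=[-0.7786]
Step 47: x=[3.6372] v=[-0.7339]
Step 48: x=[3.6028] v=[-0.6872]
Step 49: x=[3.5709] v=[-0.6386]
Step 50: x=[3.5415] v=[-0.5883]
Step 51: x=[3.5147] v=[-0.5364]
Step 52: x=[3.4906] v=[-0.4830]
Step 53: x=[3.4692] v=[-0.4283]
Step 54: x=[3.4506] v=[-0.3725]
Step 55: x=[3.4348] v=[-0.3157]
Step 56: x=[3.4219] v=[-0.2580]
Step 57: x=[3.4119] v=[-0.1996]
Step 58: x=[3.4049] v=[-0.1407]
Step 59: x=[3.4008] v=[-0.0814]
Step 60: x=[3.3997] v=[-0.0219]
Step 61: x=[3.4016] v=[0.0377]
First v>=0 after going negative at step 61, time=3.0500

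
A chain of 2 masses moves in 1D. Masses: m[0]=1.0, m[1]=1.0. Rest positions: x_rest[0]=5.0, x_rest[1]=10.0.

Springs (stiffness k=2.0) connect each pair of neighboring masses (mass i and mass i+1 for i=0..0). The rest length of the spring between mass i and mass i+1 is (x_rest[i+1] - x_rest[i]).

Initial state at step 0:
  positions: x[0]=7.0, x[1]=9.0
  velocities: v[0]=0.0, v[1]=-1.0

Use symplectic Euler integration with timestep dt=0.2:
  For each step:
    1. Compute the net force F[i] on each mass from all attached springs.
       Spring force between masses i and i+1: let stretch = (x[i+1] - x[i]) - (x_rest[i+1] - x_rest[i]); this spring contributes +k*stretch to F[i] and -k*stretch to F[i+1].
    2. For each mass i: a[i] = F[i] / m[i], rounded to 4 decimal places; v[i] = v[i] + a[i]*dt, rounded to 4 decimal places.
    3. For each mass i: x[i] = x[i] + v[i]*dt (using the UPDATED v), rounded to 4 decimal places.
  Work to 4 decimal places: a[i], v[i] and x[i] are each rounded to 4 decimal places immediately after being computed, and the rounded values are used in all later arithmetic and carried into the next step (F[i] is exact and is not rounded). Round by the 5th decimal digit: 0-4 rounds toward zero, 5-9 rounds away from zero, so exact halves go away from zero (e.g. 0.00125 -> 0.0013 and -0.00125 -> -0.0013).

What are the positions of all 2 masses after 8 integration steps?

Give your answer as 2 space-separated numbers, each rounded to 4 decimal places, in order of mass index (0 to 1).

Step 0: x=[7.0000 9.0000] v=[0.0000 -1.0000]
Step 1: x=[6.7600 9.0400] v=[-1.2000 0.2000]
Step 2: x=[6.3024 9.2976] v=[-2.2880 1.2880]
Step 3: x=[5.6844 9.7156] v=[-3.0899 2.0899]
Step 4: x=[4.9889 10.2111] v=[-3.4774 2.4774]
Step 5: x=[4.3112 10.6888] v=[-3.3885 2.3885]
Step 6: x=[3.7437 11.0563] v=[-2.8375 1.8375]
Step 7: x=[3.3612 11.2388] v=[-1.9125 0.9125]
Step 8: x=[3.2089 11.1911] v=[-0.7615 -0.2385]

Answer: 3.2089 11.1911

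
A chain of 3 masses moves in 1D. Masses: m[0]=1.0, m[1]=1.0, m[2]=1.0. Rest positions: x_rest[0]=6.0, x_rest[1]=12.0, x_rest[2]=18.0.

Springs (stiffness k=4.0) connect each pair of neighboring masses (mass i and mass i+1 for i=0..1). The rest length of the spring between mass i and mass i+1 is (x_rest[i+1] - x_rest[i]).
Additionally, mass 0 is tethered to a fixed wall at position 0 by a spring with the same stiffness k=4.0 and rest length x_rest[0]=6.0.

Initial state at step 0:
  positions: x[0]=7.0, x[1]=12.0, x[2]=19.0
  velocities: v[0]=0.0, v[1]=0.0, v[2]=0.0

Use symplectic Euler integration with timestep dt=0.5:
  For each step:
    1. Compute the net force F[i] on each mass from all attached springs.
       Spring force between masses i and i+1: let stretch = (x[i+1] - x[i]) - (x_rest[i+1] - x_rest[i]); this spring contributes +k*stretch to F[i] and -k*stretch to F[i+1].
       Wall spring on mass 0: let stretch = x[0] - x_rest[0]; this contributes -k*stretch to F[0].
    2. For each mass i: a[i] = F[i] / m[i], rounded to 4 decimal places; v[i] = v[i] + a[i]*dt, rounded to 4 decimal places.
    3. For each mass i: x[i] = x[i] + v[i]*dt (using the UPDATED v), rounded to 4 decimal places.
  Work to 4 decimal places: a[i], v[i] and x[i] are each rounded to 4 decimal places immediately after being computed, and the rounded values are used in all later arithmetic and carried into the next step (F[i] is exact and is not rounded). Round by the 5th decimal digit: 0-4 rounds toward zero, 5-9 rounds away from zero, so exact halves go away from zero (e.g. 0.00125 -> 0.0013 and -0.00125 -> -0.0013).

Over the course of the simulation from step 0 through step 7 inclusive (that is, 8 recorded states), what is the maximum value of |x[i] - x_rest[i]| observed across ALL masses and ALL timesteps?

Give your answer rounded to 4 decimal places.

Answer: 2.0000

Derivation:
Step 0: x=[7.0000 12.0000 19.0000] v=[0.0000 0.0000 0.0000]
Step 1: x=[5.0000 14.0000 18.0000] v=[-4.0000 4.0000 -2.0000]
Step 2: x=[7.0000 11.0000 19.0000] v=[4.0000 -6.0000 2.0000]
Step 3: x=[6.0000 12.0000 18.0000] v=[-2.0000 2.0000 -2.0000]
Step 4: x=[5.0000 13.0000 17.0000] v=[-2.0000 2.0000 -2.0000]
Step 5: x=[7.0000 10.0000 18.0000] v=[4.0000 -6.0000 2.0000]
Step 6: x=[5.0000 12.0000 17.0000] v=[-4.0000 4.0000 -2.0000]
Step 7: x=[5.0000 12.0000 17.0000] v=[0.0000 0.0000 0.0000]
Max displacement = 2.0000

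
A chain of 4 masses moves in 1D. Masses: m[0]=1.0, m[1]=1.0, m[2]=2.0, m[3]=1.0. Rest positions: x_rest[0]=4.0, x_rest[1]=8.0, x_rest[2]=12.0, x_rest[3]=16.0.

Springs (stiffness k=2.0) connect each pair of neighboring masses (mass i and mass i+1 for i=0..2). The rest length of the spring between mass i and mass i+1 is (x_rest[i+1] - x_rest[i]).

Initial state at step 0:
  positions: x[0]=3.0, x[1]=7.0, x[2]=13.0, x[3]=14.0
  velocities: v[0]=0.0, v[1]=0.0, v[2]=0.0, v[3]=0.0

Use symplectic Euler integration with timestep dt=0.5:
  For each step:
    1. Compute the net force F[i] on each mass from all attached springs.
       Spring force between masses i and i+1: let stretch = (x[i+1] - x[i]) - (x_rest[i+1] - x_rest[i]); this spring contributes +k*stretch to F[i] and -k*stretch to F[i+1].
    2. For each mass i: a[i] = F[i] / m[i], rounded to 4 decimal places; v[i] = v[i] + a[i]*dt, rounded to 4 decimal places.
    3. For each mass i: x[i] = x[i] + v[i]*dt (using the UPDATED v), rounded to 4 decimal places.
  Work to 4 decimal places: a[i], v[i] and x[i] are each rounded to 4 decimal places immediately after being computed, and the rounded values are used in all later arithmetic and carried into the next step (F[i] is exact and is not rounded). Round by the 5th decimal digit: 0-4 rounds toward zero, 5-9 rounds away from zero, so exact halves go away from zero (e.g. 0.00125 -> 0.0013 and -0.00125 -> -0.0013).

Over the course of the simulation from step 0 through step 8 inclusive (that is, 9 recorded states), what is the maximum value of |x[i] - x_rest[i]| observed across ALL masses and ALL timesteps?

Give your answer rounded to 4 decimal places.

Step 0: x=[3.0000 7.0000 13.0000 14.0000] v=[0.0000 0.0000 0.0000 0.0000]
Step 1: x=[3.0000 8.0000 11.7500 15.5000] v=[0.0000 2.0000 -2.5000 3.0000]
Step 2: x=[3.5000 8.3750 10.5000 17.1250] v=[1.0000 0.7500 -2.5000 3.2500]
Step 3: x=[4.4375 7.3750 10.3750 17.4375] v=[1.8750 -2.0000 -0.2500 0.6250]
Step 4: x=[4.8438 6.4063 11.2657 16.2188] v=[0.8125 -1.9375 1.7813 -2.4375]
Step 5: x=[4.0313 7.0860 12.1798 14.5235] v=[-1.6250 1.3594 1.8282 -3.3906]
Step 6: x=[2.7462 8.7853 12.4064 13.6564] v=[-2.5703 3.3985 0.4532 -1.7343]
Step 7: x=[2.4806 9.2756 12.0402 14.1643] v=[-0.5312 0.9805 -0.7324 1.0157]
Step 8: x=[3.6125 7.7507 11.5139 15.6101] v=[2.2638 -3.0499 -1.0527 2.8916]
Max displacement = 2.3436

Answer: 2.3436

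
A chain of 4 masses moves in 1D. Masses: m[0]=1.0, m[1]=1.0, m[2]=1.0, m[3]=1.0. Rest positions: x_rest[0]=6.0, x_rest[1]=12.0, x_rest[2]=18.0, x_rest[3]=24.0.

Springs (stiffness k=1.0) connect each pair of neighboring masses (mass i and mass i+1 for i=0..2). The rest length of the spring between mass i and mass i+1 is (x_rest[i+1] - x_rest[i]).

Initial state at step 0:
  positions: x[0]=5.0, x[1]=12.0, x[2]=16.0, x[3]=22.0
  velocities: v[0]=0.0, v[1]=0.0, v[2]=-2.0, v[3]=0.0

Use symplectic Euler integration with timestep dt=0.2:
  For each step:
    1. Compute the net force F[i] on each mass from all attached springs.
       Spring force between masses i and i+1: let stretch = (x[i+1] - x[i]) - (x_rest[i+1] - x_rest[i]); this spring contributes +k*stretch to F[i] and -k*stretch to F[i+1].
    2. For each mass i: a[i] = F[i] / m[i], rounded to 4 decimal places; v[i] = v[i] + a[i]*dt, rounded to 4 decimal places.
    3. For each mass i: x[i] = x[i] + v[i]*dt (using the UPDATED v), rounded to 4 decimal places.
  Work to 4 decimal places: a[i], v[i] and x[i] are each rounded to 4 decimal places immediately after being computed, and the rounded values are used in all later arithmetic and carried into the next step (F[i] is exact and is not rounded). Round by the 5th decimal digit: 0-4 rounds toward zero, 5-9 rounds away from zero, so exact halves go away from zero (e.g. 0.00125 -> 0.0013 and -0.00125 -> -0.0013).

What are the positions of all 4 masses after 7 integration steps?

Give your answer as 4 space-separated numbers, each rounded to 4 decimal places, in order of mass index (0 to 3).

Answer: 5.4051 9.4864 15.6928 21.6156

Derivation:
Step 0: x=[5.0000 12.0000 16.0000 22.0000] v=[0.0000 0.0000 -2.0000 0.0000]
Step 1: x=[5.0400 11.8800 15.6800 22.0000] v=[0.2000 -0.6000 -1.6000 0.0000]
Step 2: x=[5.1136 11.6384 15.4608 21.9872] v=[0.3680 -1.2080 -1.0960 -0.0640]
Step 3: x=[5.2082 11.2887 15.3498 21.9533] v=[0.4730 -1.7485 -0.5552 -0.1693]
Step 4: x=[5.3060 10.8582 15.3405 21.8953] v=[0.4891 -2.1524 -0.0467 -0.2900]
Step 5: x=[5.3859 10.3849 15.4141 21.8151] v=[0.3995 -2.3664 0.3678 -0.4010]
Step 6: x=[5.4258 9.9128 15.5425 21.7189] v=[0.1993 -2.3604 0.6422 -0.4812]
Step 7: x=[5.4051 9.4864 15.6928 21.6156] v=[-0.1033 -2.1319 0.7515 -0.5165]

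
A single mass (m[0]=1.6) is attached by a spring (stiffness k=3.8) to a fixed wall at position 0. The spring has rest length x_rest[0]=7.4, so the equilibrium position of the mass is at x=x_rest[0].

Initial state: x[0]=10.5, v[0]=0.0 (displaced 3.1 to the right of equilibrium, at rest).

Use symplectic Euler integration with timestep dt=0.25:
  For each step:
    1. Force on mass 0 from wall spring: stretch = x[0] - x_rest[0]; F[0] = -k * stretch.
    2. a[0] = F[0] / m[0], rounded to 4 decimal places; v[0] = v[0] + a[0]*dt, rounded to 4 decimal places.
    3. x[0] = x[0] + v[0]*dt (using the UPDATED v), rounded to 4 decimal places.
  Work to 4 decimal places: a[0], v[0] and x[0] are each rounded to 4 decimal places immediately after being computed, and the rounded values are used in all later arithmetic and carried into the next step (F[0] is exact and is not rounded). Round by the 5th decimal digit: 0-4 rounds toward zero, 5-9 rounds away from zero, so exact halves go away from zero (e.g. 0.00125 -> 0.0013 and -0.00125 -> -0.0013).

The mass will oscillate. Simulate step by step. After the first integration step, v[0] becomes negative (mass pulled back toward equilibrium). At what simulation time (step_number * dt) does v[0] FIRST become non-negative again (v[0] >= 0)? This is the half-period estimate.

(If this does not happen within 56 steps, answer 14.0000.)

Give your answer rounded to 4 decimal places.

Answer: 2.2500

Derivation:
Step 0: x=[10.5000] v=[0.0000]
Step 1: x=[10.0399] v=[-1.8406]
Step 2: x=[9.1879] v=[-3.4081]
Step 3: x=[8.0705] v=[-4.4697]
Step 4: x=[6.8536] v=[-4.8678]
Step 5: x=[5.7178] v=[-4.5434]
Step 6: x=[4.8317] v=[-3.5446]
Step 7: x=[4.3268] v=[-2.0197]
Step 8: x=[4.2781] v=[-0.1950]
Step 9: x=[4.6928] v=[1.6586]
First v>=0 after going negative at step 9, time=2.2500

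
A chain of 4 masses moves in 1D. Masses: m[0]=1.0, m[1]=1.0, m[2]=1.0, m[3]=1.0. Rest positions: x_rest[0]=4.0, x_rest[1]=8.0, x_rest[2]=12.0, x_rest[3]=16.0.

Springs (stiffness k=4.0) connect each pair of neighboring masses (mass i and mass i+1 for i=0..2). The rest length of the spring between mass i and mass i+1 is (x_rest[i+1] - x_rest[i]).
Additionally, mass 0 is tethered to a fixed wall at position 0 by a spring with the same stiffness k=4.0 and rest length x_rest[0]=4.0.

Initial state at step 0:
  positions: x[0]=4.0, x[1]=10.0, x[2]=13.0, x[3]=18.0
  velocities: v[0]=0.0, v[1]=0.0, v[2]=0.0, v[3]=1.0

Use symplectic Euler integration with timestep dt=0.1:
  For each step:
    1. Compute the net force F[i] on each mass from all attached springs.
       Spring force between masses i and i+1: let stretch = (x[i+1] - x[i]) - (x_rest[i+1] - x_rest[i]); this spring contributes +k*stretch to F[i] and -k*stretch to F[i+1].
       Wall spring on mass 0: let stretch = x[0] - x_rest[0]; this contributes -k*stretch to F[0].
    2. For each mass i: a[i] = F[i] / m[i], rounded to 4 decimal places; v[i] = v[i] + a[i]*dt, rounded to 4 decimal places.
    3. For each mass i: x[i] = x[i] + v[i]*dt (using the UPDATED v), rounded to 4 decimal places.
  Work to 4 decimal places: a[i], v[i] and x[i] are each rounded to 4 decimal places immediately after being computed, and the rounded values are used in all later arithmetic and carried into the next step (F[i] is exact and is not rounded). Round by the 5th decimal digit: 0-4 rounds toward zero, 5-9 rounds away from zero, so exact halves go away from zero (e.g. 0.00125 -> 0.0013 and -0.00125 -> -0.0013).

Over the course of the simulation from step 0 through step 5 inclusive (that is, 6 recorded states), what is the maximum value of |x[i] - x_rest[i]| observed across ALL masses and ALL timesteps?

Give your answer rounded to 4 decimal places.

Step 0: x=[4.0000 10.0000 13.0000 18.0000] v=[0.0000 0.0000 0.0000 1.0000]
Step 1: x=[4.0800 9.8800 13.0800 18.0600] v=[0.8000 -1.2000 0.8000 0.6000]
Step 2: x=[4.2288 9.6560 13.2312 18.0808] v=[1.4880 -2.2400 1.5120 0.2080]
Step 3: x=[4.4255 9.3579 13.4334 18.0676] v=[1.9674 -2.9808 2.0218 -0.1318]
Step 4: x=[4.6425 9.0255 13.6579 18.0291] v=[2.1702 -3.3236 2.2453 -0.3855]
Step 5: x=[4.8491 8.7031 13.8720 17.9757] v=[2.0664 -3.2238 2.1408 -0.5340]
Max displacement = 2.0808

Answer: 2.0808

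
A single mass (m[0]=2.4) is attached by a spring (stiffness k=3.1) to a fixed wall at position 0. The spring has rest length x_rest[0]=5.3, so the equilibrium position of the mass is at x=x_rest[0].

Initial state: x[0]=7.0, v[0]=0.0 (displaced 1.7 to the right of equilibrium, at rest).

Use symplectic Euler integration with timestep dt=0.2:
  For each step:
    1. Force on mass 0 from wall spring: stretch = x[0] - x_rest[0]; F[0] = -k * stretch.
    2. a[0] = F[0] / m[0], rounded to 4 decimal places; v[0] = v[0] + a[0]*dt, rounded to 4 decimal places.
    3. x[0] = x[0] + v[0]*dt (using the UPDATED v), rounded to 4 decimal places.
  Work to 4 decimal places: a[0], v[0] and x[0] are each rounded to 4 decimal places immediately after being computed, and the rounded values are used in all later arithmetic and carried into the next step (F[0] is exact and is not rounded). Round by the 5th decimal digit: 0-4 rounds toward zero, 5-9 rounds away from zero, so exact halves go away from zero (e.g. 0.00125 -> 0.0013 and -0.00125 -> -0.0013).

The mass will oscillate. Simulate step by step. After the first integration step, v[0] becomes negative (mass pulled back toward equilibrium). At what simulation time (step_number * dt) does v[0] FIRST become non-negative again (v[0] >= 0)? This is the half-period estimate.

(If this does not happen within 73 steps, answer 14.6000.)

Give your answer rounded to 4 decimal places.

Answer: 2.8000

Derivation:
Step 0: x=[7.0000] v=[0.0000]
Step 1: x=[6.9122] v=[-0.4392]
Step 2: x=[6.7411] v=[-0.8557]
Step 3: x=[6.4955] v=[-1.2280]
Step 4: x=[6.1881] v=[-1.5368]
Step 5: x=[5.8349] v=[-1.7662]
Step 6: x=[5.4540] v=[-1.9044]
Step 7: x=[5.0652] v=[-1.9442]
Step 8: x=[4.6885] v=[-1.8835]
Step 9: x=[4.3434] v=[-1.7255]
Step 10: x=[4.0477] v=[-1.4784]
Step 11: x=[3.8167] v=[-1.1549]
Step 12: x=[3.6624] v=[-0.7717]
Step 13: x=[3.5927] v=[-0.3487]
Step 14: x=[3.6112] v=[0.0924]
First v>=0 after going negative at step 14, time=2.8000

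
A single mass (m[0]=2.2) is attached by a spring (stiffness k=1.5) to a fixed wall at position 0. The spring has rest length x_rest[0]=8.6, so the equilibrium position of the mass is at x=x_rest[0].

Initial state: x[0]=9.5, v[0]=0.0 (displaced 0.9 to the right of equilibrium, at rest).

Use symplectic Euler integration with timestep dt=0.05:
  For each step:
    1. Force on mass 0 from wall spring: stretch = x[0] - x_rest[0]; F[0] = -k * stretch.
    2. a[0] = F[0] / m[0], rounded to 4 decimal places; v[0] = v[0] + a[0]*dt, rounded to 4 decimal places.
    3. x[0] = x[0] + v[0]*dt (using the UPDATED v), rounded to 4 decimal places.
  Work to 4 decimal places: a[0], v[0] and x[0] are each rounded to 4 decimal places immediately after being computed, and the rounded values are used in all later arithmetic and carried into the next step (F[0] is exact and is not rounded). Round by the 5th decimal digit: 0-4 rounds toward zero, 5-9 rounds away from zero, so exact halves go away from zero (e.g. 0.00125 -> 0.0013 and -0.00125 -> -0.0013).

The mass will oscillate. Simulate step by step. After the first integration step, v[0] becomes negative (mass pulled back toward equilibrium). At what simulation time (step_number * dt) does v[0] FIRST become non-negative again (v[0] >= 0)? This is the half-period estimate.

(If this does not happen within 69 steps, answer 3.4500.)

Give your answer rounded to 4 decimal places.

Answer: 3.4500

Derivation:
Step 0: x=[9.5000] v=[0.0000]
Step 1: x=[9.4985] v=[-0.0307]
Step 2: x=[9.4954] v=[-0.0613]
Step 3: x=[9.4908] v=[-0.0918]
Step 4: x=[9.4847] v=[-0.1222]
Step 5: x=[9.4771] v=[-0.1524]
Step 6: x=[9.4680] v=[-0.1823]
Step 7: x=[9.4574] v=[-0.2119]
Step 8: x=[9.4453] v=[-0.2411]
Step 9: x=[9.4318] v=[-0.2699]
Step 10: x=[9.4169] v=[-0.2983]
Step 11: x=[9.4006] v=[-0.3262]
Step 12: x=[9.3829] v=[-0.3535]
Step 13: x=[9.3639] v=[-0.3802]
Step 14: x=[9.3436] v=[-0.4062]
Step 15: x=[9.3220] v=[-0.4316]
Step 16: x=[9.2992] v=[-0.4562]
Step 17: x=[9.2752] v=[-0.4800]
Step 18: x=[9.2501] v=[-0.5030]
Step 19: x=[9.2238] v=[-0.5252]
Step 20: x=[9.1965] v=[-0.5465]
Step 21: x=[9.1682] v=[-0.5668]
Step 22: x=[9.1389] v=[-0.5862]
Step 23: x=[9.1087] v=[-0.6046]
Step 24: x=[9.0776] v=[-0.6219]
Step 25: x=[9.0457] v=[-0.6382]
Step 26: x=[9.0130] v=[-0.6534]
Step 27: x=[8.9796] v=[-0.6675]
Step 28: x=[8.9456] v=[-0.6804]
Step 29: x=[8.9110] v=[-0.6922]
Step 30: x=[8.8759] v=[-0.7028]
Step 31: x=[8.8403] v=[-0.7122]
Step 32: x=[8.8043] v=[-0.7204]
Step 33: x=[8.7679] v=[-0.7274]
Step 34: x=[8.7312] v=[-0.7331]
Step 35: x=[8.6943] v=[-0.7376]
Step 36: x=[8.6573] v=[-0.7408]
Step 37: x=[8.6202] v=[-0.7428]
Step 38: x=[8.5830] v=[-0.7435]
Step 39: x=[8.5459] v=[-0.7429]
Step 40: x=[8.5088] v=[-0.7411]
Step 41: x=[8.4719] v=[-0.7380]
Step 42: x=[8.4352] v=[-0.7336]
Step 43: x=[8.3988] v=[-0.7280]
Step 44: x=[8.3627] v=[-0.7211]
Step 45: x=[8.3271] v=[-0.7130]
Step 46: x=[8.2919] v=[-0.7037]
Step 47: x=[8.2572] v=[-0.6932]
Step 48: x=[8.2231] v=[-0.6815]
Step 49: x=[8.1897] v=[-0.6687]
Step 50: x=[8.1570] v=[-0.6547]
Step 51: x=[8.1250] v=[-0.6396]
Step 52: x=[8.0938] v=[-0.6234]
Step 53: x=[8.0635] v=[-0.6061]
Step 54: x=[8.0341] v=[-0.5878]
Step 55: x=[8.0057] v=[-0.5685]
Step 56: x=[7.9783] v=[-0.5482]
Step 57: x=[7.9520] v=[-0.5270]
Step 58: x=[7.9268] v=[-0.5049]
Step 59: x=[7.9027] v=[-0.4820]
Step 60: x=[7.8798] v=[-0.4582]
Step 61: x=[7.8581] v=[-0.4337]
Step 62: x=[7.8377] v=[-0.4084]
Step 63: x=[7.8186] v=[-0.3824]
Step 64: x=[7.8008] v=[-0.3558]
Step 65: x=[7.7844] v=[-0.3286]
Step 66: x=[7.7694] v=[-0.3008]
Step 67: x=[7.7558] v=[-0.2725]
Step 68: x=[7.7436] v=[-0.2437]
Step 69: x=[7.7329] v=[-0.2145]
v[0] did not become non-negative within 69 steps; using fallback time=3.4500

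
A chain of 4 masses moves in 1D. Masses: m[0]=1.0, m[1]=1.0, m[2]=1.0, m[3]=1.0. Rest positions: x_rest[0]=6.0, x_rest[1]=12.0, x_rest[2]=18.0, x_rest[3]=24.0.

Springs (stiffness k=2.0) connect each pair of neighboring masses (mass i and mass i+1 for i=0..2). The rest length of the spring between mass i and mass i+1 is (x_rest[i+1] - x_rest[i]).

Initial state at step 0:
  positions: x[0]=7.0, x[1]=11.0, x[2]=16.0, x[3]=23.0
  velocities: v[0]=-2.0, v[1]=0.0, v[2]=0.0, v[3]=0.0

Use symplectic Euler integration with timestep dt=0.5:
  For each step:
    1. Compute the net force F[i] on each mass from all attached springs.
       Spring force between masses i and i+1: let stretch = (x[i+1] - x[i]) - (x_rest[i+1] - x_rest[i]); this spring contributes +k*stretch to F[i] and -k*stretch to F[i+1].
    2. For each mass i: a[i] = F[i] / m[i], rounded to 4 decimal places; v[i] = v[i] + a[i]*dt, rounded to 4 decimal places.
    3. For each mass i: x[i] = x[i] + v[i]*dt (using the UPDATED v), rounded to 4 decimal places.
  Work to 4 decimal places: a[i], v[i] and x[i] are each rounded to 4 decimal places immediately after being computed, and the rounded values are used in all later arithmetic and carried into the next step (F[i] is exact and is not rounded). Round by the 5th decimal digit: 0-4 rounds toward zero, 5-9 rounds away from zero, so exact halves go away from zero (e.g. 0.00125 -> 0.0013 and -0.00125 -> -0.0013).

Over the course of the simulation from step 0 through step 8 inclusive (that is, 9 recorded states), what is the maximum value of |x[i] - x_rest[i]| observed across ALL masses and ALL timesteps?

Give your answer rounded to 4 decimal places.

Step 0: x=[7.0000 11.0000 16.0000 23.0000] v=[-2.0000 0.0000 0.0000 0.0000]
Step 1: x=[5.0000 11.5000 17.0000 22.5000] v=[-4.0000 1.0000 2.0000 -1.0000]
Step 2: x=[3.2500 11.5000 18.0000 22.2500] v=[-3.5000 0.0000 2.0000 -0.5000]
Step 3: x=[2.6250 10.6250 17.8750 22.8750] v=[-1.2500 -1.7500 -0.2500 1.2500]
Step 4: x=[3.0000 9.3750 16.6250 24.0000] v=[0.7500 -2.5000 -2.5000 2.2500]
Step 5: x=[3.5625 8.5625 15.4375 24.4375] v=[1.1250 -1.6250 -2.3750 0.8750]
Step 6: x=[3.6250 8.6875 15.3125 23.3750] v=[0.1250 0.2500 -0.2500 -2.1250]
Step 7: x=[3.2188 9.5938 15.9063 21.2813] v=[-0.8125 1.8125 1.1875 -4.1875]
Step 8: x=[3.0001 10.4688 16.0313 19.5001] v=[-0.4375 1.7500 0.2500 -3.5625]
Max displacement = 4.4999

Answer: 4.4999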